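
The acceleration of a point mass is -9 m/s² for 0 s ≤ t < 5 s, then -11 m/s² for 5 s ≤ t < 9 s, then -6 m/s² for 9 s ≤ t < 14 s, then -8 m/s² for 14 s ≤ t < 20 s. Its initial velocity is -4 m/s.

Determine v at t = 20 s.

-171 m/s

Δv equals the area under the a-t graph; then v = v₀ + Δv.
0–5 s: -9 × 5 = -45 m/s
5–9 s: -11 × 4 = -44 m/s
9–14 s: -6 × 5 = -30 m/s
14–20 s: -8 × 6 = -48 m/s
Δv = -167 m/s, so v(20) = -4 + (-167) = -171 m/s.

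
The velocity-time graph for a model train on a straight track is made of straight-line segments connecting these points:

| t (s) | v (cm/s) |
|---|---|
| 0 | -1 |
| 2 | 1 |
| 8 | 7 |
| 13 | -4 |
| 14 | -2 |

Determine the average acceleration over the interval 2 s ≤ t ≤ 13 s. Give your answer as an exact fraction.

-5/11 cm/s²

Average acceleration = Δv/Δt = (-4 − 1)/(13 − 2) = -5/11 cm/s².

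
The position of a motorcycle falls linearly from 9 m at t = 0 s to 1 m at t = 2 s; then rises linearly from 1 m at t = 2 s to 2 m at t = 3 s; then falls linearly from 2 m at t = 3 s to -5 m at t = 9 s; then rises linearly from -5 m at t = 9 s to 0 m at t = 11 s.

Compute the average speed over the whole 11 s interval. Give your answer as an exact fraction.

21/11 m/s

Average speed = (total path length)/(elapsed time); on a piecewise-linear x-t graph the path length is Σ|Δx|.
0–2 s: |Δx| = |1 − 9| = 8 m
2–3 s: |Δx| = |2 − 1| = 1 m
3–9 s: |Δx| = |-5 − 2| = 7 m
9–11 s: |Δx| = |0 − -5| = 5 m
Total path = 21 m; average speed = 21/11 = 21/11 m/s.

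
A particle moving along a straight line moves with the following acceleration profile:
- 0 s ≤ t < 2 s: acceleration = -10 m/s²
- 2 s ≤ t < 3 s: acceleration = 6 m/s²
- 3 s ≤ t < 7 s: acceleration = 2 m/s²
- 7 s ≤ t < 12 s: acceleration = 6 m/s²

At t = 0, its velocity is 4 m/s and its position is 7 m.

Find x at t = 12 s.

23 m

On each constant-a segment, Δv = aΔt and Δx = v₀Δt + ½aΔt²; chain segment to segment.
0–2 s: v starts 4 m/s; Δx = 4·2 + ½·-10·2² = -12 m; v ends -16 m/s.
2–3 s: v starts -16 m/s; Δx = -16·1 + ½·6·1² = -13 m; v ends -10 m/s.
3–7 s: v starts -10 m/s; Δx = -10·4 + ½·2·4² = -24 m; v ends -2 m/s.
7–12 s: v starts -2 m/s; Δx = -2·5 + ½·6·5² = 65 m; v ends 28 m/s.
x(12) = 7 + Σ Δx = 23 m.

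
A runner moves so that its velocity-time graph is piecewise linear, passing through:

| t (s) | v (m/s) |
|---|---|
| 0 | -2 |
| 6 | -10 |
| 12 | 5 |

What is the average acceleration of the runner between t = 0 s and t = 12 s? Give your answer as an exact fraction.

Average acceleration = Δv/Δt = (5 − -2)/(12 − 0) = 7/12 m/s².

7/12 m/s²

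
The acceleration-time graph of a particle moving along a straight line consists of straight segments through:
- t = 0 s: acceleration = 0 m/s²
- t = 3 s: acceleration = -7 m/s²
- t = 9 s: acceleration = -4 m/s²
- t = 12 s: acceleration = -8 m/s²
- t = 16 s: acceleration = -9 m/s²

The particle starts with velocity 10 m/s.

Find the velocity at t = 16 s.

Δv equals the area under the a-t graph; then v = v₀ + Δv.
0–3 s: ½(0 + -7)(3) = -10.5 m/s
3–9 s: ½(-7 + -4)(6) = -33 m/s
9–12 s: ½(-4 + -8)(3) = -18 m/s
12–16 s: ½(-8 + -9)(4) = -34 m/s
Δv = -95.5 m/s, so v(16) = 10 + (-95.5) = -85.5 m/s.

-85.5 m/s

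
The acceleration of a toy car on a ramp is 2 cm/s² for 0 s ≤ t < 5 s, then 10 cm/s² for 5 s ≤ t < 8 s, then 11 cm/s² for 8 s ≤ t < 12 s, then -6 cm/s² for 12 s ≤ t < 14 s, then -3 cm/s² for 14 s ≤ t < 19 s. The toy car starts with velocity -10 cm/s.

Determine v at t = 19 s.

Δv equals the area under the a-t graph; then v = v₀ + Δv.
0–5 s: 2 × 5 = 10 cm/s
5–8 s: 10 × 3 = 30 cm/s
8–12 s: 11 × 4 = 44 cm/s
12–14 s: -6 × 2 = -12 cm/s
14–19 s: -3 × 5 = -15 cm/s
Δv = 57 cm/s, so v(19) = -10 + (57) = 47 cm/s.

47 cm/s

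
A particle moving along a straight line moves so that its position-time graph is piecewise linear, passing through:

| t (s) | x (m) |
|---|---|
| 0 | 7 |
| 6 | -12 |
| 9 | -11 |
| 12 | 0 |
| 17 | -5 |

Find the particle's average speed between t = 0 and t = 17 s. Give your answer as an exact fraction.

Average speed = (total path length)/(elapsed time); on a piecewise-linear x-t graph the path length is Σ|Δx|.
0–6 s: |Δx| = |-12 − 7| = 19 m
6–9 s: |Δx| = |-11 − -12| = 1 m
9–12 s: |Δx| = |0 − -11| = 11 m
12–17 s: |Δx| = |-5 − 0| = 5 m
Total path = 36 m; average speed = 36/17 = 36/17 m/s.

36/17 m/s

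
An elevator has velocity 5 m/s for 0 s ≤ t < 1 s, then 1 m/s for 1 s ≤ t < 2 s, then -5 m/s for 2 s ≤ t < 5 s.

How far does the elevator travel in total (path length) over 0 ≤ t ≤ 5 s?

Total distance travelled is ∫|v| dt — sum the magnitudes of each area piece.
0–1 s: |5| × 1 = 5 m
1–2 s: |1| × 1 = 1 m
2–5 s: |-5| × 3 = 15 m
Total distance = 21 m

21 m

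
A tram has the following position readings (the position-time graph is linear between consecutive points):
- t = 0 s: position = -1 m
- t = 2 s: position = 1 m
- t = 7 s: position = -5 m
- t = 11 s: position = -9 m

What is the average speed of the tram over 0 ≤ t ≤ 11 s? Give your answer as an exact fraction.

12/11 m/s

Average speed = (total path length)/(elapsed time); on a piecewise-linear x-t graph the path length is Σ|Δx|.
0–2 s: |Δx| = |1 − -1| = 2 m
2–7 s: |Δx| = |-5 − 1| = 6 m
7–11 s: |Δx| = |-9 − -5| = 4 m
Total path = 12 m; average speed = 12/11 = 12/11 m/s.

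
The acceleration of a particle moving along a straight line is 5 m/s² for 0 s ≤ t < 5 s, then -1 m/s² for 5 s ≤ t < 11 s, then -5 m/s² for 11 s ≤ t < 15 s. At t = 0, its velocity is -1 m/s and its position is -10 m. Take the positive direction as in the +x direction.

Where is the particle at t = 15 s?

On each constant-a segment, Δv = aΔt and Δx = v₀Δt + ½aΔt²; chain segment to segment.
0–5 s: v starts -1 m/s; Δx = -1·5 + ½·5·5² = 57.5 m; v ends 24 m/s.
5–11 s: v starts 24 m/s; Δx = 24·6 + ½·-1·6² = 126 m; v ends 18 m/s.
11–15 s: v starts 18 m/s; Δx = 18·4 + ½·-5·4² = 32 m; v ends -2 m/s.
x(15) = -10 + Σ Δx = 205.5 m.

205.5 m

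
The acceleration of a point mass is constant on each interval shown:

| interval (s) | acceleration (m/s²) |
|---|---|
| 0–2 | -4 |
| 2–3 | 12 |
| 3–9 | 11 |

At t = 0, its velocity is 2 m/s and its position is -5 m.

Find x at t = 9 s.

225 m

On each constant-a segment, Δv = aΔt and Δx = v₀Δt + ½aΔt²; chain segment to segment.
0–2 s: v starts 2 m/s; Δx = 2·2 + ½·-4·2² = -4 m; v ends -6 m/s.
2–3 s: v starts -6 m/s; Δx = -6·1 + ½·12·1² = 0 m; v ends 6 m/s.
3–9 s: v starts 6 m/s; Δx = 6·6 + ½·11·6² = 234 m; v ends 72 m/s.
x(9) = -5 + Σ Δx = 225 m.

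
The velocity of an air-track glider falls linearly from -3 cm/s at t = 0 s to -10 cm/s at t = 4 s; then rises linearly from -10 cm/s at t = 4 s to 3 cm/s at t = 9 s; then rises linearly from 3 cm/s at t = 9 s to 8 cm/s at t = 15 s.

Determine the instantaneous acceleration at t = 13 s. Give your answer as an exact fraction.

Acceleration is the slope of the v-t graph on 9–15 s: (8 − 3)/(15 − 9) = 5/6 cm/s².

5/6 cm/s²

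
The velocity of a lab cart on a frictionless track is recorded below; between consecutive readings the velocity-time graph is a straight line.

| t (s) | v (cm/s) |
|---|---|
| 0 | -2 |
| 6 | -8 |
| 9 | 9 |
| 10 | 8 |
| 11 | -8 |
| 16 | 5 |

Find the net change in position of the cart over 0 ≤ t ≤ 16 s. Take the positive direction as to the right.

-27.5 cm

Net displacement equals the area under the velocity-time graph (areas below the axis count negative).
0–6 s: ½(-2 + -8)(6) = -30 cm
6–9 s: ½(-8 + 9)(3) = 1.5 cm
9–10 s: ½(9 + 8)(1) = 8.5 cm
10–11 s: ½(8 + -8)(1) = 0 cm
11–16 s: ½(-8 + 5)(5) = -7.5 cm
Net displacement = -27.5 cm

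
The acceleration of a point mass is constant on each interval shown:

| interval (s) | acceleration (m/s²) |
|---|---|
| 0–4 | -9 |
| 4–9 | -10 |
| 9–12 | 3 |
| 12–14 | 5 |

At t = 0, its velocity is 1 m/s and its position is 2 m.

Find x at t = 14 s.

-749.5 m

On each constant-a segment, Δv = aΔt and Δx = v₀Δt + ½aΔt²; chain segment to segment.
0–4 s: v starts 1 m/s; Δx = 1·4 + ½·-9·4² = -68 m; v ends -35 m/s.
4–9 s: v starts -35 m/s; Δx = -35·5 + ½·-10·5² = -300 m; v ends -85 m/s.
9–12 s: v starts -85 m/s; Δx = -85·3 + ½·3·3² = -241.5 m; v ends -76 m/s.
12–14 s: v starts -76 m/s; Δx = -76·2 + ½·5·2² = -142 m; v ends -66 m/s.
x(14) = 2 + Σ Δx = -749.5 m.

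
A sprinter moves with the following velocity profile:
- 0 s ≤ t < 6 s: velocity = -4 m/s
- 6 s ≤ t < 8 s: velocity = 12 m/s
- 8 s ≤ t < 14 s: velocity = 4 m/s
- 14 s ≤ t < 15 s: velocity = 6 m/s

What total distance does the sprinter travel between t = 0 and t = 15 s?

Distance (not displacement) is the total path length: add the absolute areas under v-t.
0–6 s: |-4| × 6 = 24 m
6–8 s: |12| × 2 = 24 m
8–14 s: |4| × 6 = 24 m
14–15 s: |6| × 1 = 6 m
Total distance = 78 m

78 m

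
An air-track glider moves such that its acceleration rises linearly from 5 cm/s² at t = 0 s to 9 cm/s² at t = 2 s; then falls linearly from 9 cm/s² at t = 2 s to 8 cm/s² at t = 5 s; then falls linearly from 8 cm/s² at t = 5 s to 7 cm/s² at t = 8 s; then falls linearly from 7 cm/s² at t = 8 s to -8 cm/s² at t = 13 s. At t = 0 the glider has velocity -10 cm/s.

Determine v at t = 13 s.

49.5 cm/s

Δv equals the area under the a-t graph; then v = v₀ + Δv.
0–2 s: ½(5 + 9)(2) = 14 cm/s
2–5 s: ½(9 + 8)(3) = 25.5 cm/s
5–8 s: ½(8 + 7)(3) = 22.5 cm/s
8–13 s: ½(7 + -8)(5) = -2.5 cm/s
Δv = 59.5 cm/s, so v(13) = -10 + (59.5) = 49.5 cm/s.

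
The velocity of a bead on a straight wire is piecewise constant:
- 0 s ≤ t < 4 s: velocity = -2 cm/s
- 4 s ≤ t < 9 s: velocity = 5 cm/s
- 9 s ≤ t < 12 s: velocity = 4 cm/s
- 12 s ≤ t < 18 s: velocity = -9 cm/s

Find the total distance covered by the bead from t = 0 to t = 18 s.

Total distance travelled is ∫|v| dt — sum the magnitudes of each area piece.
0–4 s: |-2| × 4 = 8 cm
4–9 s: |5| × 5 = 25 cm
9–12 s: |4| × 3 = 12 cm
12–18 s: |-9| × 6 = 54 cm
Total distance = 99 cm

99 cm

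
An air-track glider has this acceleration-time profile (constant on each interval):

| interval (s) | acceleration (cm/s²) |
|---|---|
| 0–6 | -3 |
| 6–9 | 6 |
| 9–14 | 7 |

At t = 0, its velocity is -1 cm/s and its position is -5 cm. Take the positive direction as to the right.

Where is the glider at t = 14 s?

-12.5 cm

On each constant-a segment, Δv = aΔt and Δx = v₀Δt + ½aΔt²; chain segment to segment.
0–6 s: v starts -1 cm/s; Δx = -1·6 + ½·-3·6² = -60 cm; v ends -19 cm/s.
6–9 s: v starts -19 cm/s; Δx = -19·3 + ½·6·3² = -30 cm; v ends -1 cm/s.
9–14 s: v starts -1 cm/s; Δx = -1·5 + ½·7·5² = 82.5 cm; v ends 34 cm/s.
x(14) = -5 + Σ Δx = -12.5 cm.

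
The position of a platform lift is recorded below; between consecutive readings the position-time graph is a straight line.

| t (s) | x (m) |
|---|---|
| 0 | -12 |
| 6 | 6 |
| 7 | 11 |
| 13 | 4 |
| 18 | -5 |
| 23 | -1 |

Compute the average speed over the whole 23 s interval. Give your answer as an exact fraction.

43/23 m/s

Average speed = (total path length)/(elapsed time); on a piecewise-linear x-t graph the path length is Σ|Δx|.
0–6 s: |Δx| = |6 − -12| = 18 m
6–7 s: |Δx| = |11 − 6| = 5 m
7–13 s: |Δx| = |4 − 11| = 7 m
13–18 s: |Δx| = |-5 − 4| = 9 m
18–23 s: |Δx| = |-1 − -5| = 4 m
Total path = 43 m; average speed = 43/23 = 43/23 m/s.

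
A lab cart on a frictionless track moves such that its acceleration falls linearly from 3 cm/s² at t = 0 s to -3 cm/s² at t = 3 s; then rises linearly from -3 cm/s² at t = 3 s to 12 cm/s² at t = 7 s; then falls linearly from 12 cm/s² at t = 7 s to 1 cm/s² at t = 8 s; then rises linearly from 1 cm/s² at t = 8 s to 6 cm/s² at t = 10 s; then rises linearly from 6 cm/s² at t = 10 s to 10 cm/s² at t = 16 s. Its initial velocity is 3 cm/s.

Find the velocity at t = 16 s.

Δv equals the area under the a-t graph; then v = v₀ + Δv.
0–3 s: ½(3 + -3)(3) = 0 cm/s
3–7 s: ½(-3 + 12)(4) = 18 cm/s
7–8 s: ½(12 + 1)(1) = 6.5 cm/s
8–10 s: ½(1 + 6)(2) = 7 cm/s
10–16 s: ½(6 + 10)(6) = 48 cm/s
Δv = 79.5 cm/s, so v(16) = 3 + (79.5) = 82.5 cm/s.

82.5 cm/s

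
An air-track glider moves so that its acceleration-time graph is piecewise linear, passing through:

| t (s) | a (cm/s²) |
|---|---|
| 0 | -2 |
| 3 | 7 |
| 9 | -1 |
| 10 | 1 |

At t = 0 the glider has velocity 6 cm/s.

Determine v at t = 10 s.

Δv equals the area under the a-t graph; then v = v₀ + Δv.
0–3 s: ½(-2 + 7)(3) = 7.5 cm/s
3–9 s: ½(7 + -1)(6) = 18 cm/s
9–10 s: ½(-1 + 1)(1) = 0 cm/s
Δv = 25.5 cm/s, so v(10) = 6 + (25.5) = 31.5 cm/s.

31.5 cm/s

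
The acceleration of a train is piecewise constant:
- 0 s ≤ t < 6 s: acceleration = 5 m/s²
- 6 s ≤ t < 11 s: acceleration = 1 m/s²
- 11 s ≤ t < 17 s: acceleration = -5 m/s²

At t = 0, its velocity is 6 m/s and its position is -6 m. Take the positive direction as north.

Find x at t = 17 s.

468.5 m

On each constant-a segment, Δv = aΔt and Δx = v₀Δt + ½aΔt²; chain segment to segment.
0–6 s: v starts 6 m/s; Δx = 6·6 + ½·5·6² = 126 m; v ends 36 m/s.
6–11 s: v starts 36 m/s; Δx = 36·5 + ½·1·5² = 192.5 m; v ends 41 m/s.
11–17 s: v starts 41 m/s; Δx = 41·6 + ½·-5·6² = 156 m; v ends 11 m/s.
x(17) = -6 + Σ Δx = 468.5 m.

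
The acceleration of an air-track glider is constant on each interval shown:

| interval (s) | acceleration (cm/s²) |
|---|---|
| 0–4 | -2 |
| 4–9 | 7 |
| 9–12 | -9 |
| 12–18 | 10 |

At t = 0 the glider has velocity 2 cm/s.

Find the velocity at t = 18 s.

62 cm/s

Δv equals the area under the a-t graph; then v = v₀ + Δv.
0–4 s: -2 × 4 = -8 cm/s
4–9 s: 7 × 5 = 35 cm/s
9–12 s: -9 × 3 = -27 cm/s
12–18 s: 10 × 6 = 60 cm/s
Δv = 60 cm/s, so v(18) = 2 + (60) = 62 cm/s.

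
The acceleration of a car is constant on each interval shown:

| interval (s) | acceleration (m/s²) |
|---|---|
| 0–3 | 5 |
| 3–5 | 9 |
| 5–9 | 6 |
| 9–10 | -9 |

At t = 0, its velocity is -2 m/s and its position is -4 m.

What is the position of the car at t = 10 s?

On each constant-a segment, Δv = aΔt and Δx = v₀Δt + ½aΔt²; chain segment to segment.
0–3 s: v starts -2 m/s; Δx = -2·3 + ½·5·3² = 16.5 m; v ends 13 m/s.
3–5 s: v starts 13 m/s; Δx = 13·2 + ½·9·2² = 44 m; v ends 31 m/s.
5–9 s: v starts 31 m/s; Δx = 31·4 + ½·6·4² = 172 m; v ends 55 m/s.
9–10 s: v starts 55 m/s; Δx = 55·1 + ½·-9·1² = 50.5 m; v ends 46 m/s.
x(10) = -4 + Σ Δx = 279 m.

279 m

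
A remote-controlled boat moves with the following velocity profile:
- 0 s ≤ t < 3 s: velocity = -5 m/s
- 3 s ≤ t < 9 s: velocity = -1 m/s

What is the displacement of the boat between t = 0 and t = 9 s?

Displacement is the signed area under the v-t curve.
0–3 s: -5 × 3 = -15 m
3–9 s: -1 × 6 = -6 m
Net displacement = -21 m

-21 m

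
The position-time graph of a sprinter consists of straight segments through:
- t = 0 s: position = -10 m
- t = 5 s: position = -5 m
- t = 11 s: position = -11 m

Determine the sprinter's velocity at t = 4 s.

1 m/s

Velocity is the slope of the x-t graph on 0–5 s: (-5 − -10)/(5 − 0) = 1 m/s.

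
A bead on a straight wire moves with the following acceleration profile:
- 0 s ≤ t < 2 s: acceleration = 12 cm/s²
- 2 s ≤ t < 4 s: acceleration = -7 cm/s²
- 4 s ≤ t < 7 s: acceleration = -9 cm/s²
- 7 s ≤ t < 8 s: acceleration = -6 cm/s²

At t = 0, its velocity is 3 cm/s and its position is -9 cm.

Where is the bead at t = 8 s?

42.5 cm

On each constant-a segment, Δv = aΔt and Δx = v₀Δt + ½aΔt²; chain segment to segment.
0–2 s: v starts 3 cm/s; Δx = 3·2 + ½·12·2² = 30 cm; v ends 27 cm/s.
2–4 s: v starts 27 cm/s; Δx = 27·2 + ½·-7·2² = 40 cm; v ends 13 cm/s.
4–7 s: v starts 13 cm/s; Δx = 13·3 + ½·-9·3² = -1.5 cm; v ends -14 cm/s.
7–8 s: v starts -14 cm/s; Δx = -14·1 + ½·-6·1² = -17 cm; v ends -20 cm/s.
x(8) = -9 + Σ Δx = 42.5 cm.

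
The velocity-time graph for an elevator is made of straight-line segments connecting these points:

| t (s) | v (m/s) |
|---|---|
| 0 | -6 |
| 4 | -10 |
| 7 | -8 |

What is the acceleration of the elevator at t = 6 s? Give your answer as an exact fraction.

2/3 m/s²

Acceleration is the slope of the v-t graph on 4–7 s: (-8 − -10)/(7 − 4) = 2/3 m/s².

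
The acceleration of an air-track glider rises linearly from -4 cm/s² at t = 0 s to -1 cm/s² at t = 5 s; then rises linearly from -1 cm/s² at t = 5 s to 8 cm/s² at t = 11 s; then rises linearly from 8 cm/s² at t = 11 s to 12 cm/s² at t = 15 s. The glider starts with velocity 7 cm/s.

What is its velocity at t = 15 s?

55.5 cm/s

Δv equals the area under the a-t graph; then v = v₀ + Δv.
0–5 s: ½(-4 + -1)(5) = -12.5 cm/s
5–11 s: ½(-1 + 8)(6) = 21 cm/s
11–15 s: ½(8 + 12)(4) = 40 cm/s
Δv = 48.5 cm/s, so v(15) = 7 + (48.5) = 55.5 cm/s.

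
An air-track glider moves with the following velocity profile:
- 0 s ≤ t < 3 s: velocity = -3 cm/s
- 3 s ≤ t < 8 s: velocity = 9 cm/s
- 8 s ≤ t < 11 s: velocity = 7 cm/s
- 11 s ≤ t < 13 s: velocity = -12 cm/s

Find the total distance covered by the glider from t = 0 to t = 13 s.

Distance (not displacement) is the total path length: add the absolute areas under v-t.
0–3 s: |-3| × 3 = 9 cm
3–8 s: |9| × 5 = 45 cm
8–11 s: |7| × 3 = 21 cm
11–13 s: |-12| × 2 = 24 cm
Total distance = 99 cm

99 cm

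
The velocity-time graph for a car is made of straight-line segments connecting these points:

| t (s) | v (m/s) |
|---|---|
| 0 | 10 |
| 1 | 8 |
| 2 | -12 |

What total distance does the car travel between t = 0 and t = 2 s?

Distance (not displacement) is the total path length: add the absolute areas under v-t.
0–1 s: |½(10 + 8)(1)| = 9 m
1–2 s: v = 0 at t = 1.4 s; triangle areas 1.6 + 3.6 = 5.2 m
Total distance = 14.2 m

14.2 m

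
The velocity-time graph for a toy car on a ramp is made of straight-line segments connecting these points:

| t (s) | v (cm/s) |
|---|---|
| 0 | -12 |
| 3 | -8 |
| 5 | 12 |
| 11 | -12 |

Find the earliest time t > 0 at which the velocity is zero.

v changes sign on 3–5 s (from -8 to 12); the graph is linear there, so v = 0 at t = 3 + (8)·(5 − 3)/(12 − -8) = 3.8 s.

t = 3.8 s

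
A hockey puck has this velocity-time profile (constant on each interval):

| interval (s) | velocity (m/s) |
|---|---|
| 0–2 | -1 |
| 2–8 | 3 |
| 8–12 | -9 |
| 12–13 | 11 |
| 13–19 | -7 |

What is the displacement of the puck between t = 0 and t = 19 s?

Net displacement equals the area under the velocity-time graph (areas below the axis count negative).
0–2 s: -1 × 2 = -2 m
2–8 s: 3 × 6 = 18 m
8–12 s: -9 × 4 = -36 m
12–13 s: 11 × 1 = 11 m
13–19 s: -7 × 6 = -42 m
Net displacement = -51 m

-51 m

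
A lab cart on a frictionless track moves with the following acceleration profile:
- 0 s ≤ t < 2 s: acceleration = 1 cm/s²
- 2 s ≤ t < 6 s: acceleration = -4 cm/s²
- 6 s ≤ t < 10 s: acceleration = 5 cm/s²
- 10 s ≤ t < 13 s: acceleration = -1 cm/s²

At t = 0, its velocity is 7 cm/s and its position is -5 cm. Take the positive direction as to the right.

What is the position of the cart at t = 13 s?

61.5 cm

On each constant-a segment, Δv = aΔt and Δx = v₀Δt + ½aΔt²; chain segment to segment.
0–2 s: v starts 7 cm/s; Δx = 7·2 + ½·1·2² = 16 cm; v ends 9 cm/s.
2–6 s: v starts 9 cm/s; Δx = 9·4 + ½·-4·4² = 4 cm; v ends -7 cm/s.
6–10 s: v starts -7 cm/s; Δx = -7·4 + ½·5·4² = 12 cm; v ends 13 cm/s.
10–13 s: v starts 13 cm/s; Δx = 13·3 + ½·-1·3² = 34.5 cm; v ends 10 cm/s.
x(13) = -5 + Σ Δx = 61.5 cm.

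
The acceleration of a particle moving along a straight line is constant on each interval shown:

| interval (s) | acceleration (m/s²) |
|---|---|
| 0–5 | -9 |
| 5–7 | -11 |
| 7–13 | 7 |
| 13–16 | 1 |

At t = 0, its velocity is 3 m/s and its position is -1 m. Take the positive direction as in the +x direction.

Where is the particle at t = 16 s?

On each constant-a segment, Δv = aΔt and Δx = v₀Δt + ½aΔt²; chain segment to segment.
0–5 s: v starts 3 m/s; Δx = 3·5 + ½·-9·5² = -97.5 m; v ends -42 m/s.
5–7 s: v starts -42 m/s; Δx = -42·2 + ½·-11·2² = -106 m; v ends -64 m/s.
7–13 s: v starts -64 m/s; Δx = -64·6 + ½·7·6² = -258 m; v ends -22 m/s.
13–16 s: v starts -22 m/s; Δx = -22·3 + ½·1·3² = -61.5 m; v ends -19 m/s.
x(16) = -1 + Σ Δx = -524 m.

-524 m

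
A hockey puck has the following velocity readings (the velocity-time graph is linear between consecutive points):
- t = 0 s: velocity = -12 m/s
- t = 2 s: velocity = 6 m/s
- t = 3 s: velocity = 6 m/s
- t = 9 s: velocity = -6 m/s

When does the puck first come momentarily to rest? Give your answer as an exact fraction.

t = 4/3 s

v changes sign on 0–2 s (from -12 to 6); the graph is linear there, so v = 0 at t = 0 + (12)·(2 − 0)/(6 − -12) = 4/3 s.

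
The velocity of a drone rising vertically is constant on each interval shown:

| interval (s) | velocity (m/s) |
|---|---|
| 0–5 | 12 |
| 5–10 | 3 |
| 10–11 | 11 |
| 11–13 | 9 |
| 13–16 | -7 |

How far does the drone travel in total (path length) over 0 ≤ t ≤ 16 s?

Distance (not displacement) is the total path length: add the absolute areas under v-t.
0–5 s: |12| × 5 = 60 m
5–10 s: |3| × 5 = 15 m
10–11 s: |11| × 1 = 11 m
11–13 s: |9| × 2 = 18 m
13–16 s: |-7| × 3 = 21 m
Total distance = 125 m

125 m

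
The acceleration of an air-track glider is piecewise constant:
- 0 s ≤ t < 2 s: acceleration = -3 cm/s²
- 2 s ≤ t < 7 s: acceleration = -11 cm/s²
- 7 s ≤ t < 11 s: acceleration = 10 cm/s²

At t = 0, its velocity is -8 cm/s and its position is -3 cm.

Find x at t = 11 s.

-428.5 cm

On each constant-a segment, Δv = aΔt and Δx = v₀Δt + ½aΔt²; chain segment to segment.
0–2 s: v starts -8 cm/s; Δx = -8·2 + ½·-3·2² = -22 cm; v ends -14 cm/s.
2–7 s: v starts -14 cm/s; Δx = -14·5 + ½·-11·5² = -207.5 cm; v ends -69 cm/s.
7–11 s: v starts -69 cm/s; Δx = -69·4 + ½·10·4² = -196 cm; v ends -29 cm/s.
x(11) = -3 + Σ Δx = -428.5 cm.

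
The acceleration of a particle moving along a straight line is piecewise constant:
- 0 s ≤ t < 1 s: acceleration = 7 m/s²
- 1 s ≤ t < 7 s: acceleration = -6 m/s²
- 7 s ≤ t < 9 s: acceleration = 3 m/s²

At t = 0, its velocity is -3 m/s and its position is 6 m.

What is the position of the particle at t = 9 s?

-135.5 m

On each constant-a segment, Δv = aΔt and Δx = v₀Δt + ½aΔt²; chain segment to segment.
0–1 s: v starts -3 m/s; Δx = -3·1 + ½·7·1² = 0.5 m; v ends 4 m/s.
1–7 s: v starts 4 m/s; Δx = 4·6 + ½·-6·6² = -84 m; v ends -32 m/s.
7–9 s: v starts -32 m/s; Δx = -32·2 + ½·3·2² = -58 m; v ends -26 m/s.
x(9) = 6 + Σ Δx = -135.5 m.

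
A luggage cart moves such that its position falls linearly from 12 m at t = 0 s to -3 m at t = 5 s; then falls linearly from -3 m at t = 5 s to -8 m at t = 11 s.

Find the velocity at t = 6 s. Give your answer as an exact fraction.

Velocity is the slope of the x-t graph on 5–11 s: (-8 − -3)/(11 − 5) = -5/6 m/s.

-5/6 m/s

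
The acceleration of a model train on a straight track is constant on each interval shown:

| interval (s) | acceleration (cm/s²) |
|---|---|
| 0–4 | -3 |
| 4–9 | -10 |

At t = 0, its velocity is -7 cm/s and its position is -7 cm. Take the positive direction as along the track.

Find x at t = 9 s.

-279 cm

On each constant-a segment, Δv = aΔt and Δx = v₀Δt + ½aΔt²; chain segment to segment.
0–4 s: v starts -7 cm/s; Δx = -7·4 + ½·-3·4² = -52 cm; v ends -19 cm/s.
4–9 s: v starts -19 cm/s; Δx = -19·5 + ½·-10·5² = -220 cm; v ends -69 cm/s.
x(9) = -7 + Σ Δx = -279 cm.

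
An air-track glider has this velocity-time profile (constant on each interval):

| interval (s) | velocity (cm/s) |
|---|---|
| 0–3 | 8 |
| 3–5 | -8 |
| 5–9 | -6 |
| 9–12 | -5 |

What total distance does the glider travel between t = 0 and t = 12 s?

79 cm

Distance (not displacement) is the total path length: add the absolute areas under v-t.
0–3 s: |8| × 3 = 24 cm
3–5 s: |-8| × 2 = 16 cm
5–9 s: |-6| × 4 = 24 cm
9–12 s: |-5| × 3 = 15 cm
Total distance = 79 cm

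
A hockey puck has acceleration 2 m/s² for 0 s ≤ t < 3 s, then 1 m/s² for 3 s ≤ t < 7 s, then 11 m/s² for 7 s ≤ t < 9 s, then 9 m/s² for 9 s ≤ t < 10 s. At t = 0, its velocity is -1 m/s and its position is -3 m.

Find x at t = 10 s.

106.5 m

On each constant-a segment, Δv = aΔt and Δx = v₀Δt + ½aΔt²; chain segment to segment.
0–3 s: v starts -1 m/s; Δx = -1·3 + ½·2·3² = 6 m; v ends 5 m/s.
3–7 s: v starts 5 m/s; Δx = 5·4 + ½·1·4² = 28 m; v ends 9 m/s.
7–9 s: v starts 9 m/s; Δx = 9·2 + ½·11·2² = 40 m; v ends 31 m/s.
9–10 s: v starts 31 m/s; Δx = 31·1 + ½·9·1² = 35.5 m; v ends 40 m/s.
x(10) = -3 + Σ Δx = 106.5 m.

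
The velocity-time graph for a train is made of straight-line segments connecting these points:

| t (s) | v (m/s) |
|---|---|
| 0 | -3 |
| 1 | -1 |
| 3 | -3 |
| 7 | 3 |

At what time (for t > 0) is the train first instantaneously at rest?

t = 5 s

v changes sign on 3–7 s (from -3 to 3); the graph is linear there, so v = 0 at t = 3 + (3)·(7 − 3)/(3 − -3) = 5 s.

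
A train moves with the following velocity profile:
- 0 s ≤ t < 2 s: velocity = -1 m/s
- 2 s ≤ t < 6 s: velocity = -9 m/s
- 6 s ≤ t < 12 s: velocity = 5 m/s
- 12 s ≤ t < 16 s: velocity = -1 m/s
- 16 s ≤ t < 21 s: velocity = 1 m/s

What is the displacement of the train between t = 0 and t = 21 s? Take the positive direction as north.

-7 m

Displacement is the signed area under the v-t curve.
0–2 s: -1 × 2 = -2 m
2–6 s: -9 × 4 = -36 m
6–12 s: 5 × 6 = 30 m
12–16 s: -1 × 4 = -4 m
16–21 s: 1 × 5 = 5 m
Net displacement = -7 m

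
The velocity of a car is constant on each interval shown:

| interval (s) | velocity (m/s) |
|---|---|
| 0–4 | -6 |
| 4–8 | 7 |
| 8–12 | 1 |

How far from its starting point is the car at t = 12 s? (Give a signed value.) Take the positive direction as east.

8 m

Displacement is the signed area under the v-t curve.
0–4 s: -6 × 4 = -24 m
4–8 s: 7 × 4 = 28 m
8–12 s: 1 × 4 = 4 m
Net displacement = 8 m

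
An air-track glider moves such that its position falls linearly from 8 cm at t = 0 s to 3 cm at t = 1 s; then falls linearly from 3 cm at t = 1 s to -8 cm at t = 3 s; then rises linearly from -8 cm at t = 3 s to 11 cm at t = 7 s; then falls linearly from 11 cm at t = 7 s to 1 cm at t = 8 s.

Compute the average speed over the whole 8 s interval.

5.625 cm/s

Average speed = (total path length)/(elapsed time); on a piecewise-linear x-t graph the path length is Σ|Δx|.
0–1 s: |Δx| = |3 − 8| = 5 cm
1–3 s: |Δx| = |-8 − 3| = 11 cm
3–7 s: |Δx| = |11 − -8| = 19 cm
7–8 s: |Δx| = |1 − 11| = 10 cm
Total path = 45 cm; average speed = 45/8 = 5.625 cm/s.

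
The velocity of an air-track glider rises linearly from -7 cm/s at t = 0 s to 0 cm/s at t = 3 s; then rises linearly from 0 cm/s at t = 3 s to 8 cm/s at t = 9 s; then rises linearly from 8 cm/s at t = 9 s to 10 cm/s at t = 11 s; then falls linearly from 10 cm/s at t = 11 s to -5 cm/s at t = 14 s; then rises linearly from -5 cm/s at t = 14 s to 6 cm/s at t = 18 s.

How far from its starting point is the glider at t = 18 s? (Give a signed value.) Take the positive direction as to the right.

41 cm

Net displacement equals the area under the velocity-time graph (areas below the axis count negative).
0–3 s: ½(-7 + 0)(3) = -10.5 cm
3–9 s: ½(0 + 8)(6) = 24 cm
9–11 s: ½(8 + 10)(2) = 18 cm
11–14 s: ½(10 + -5)(3) = 7.5 cm
14–18 s: ½(-5 + 6)(4) = 2 cm
Net displacement = 41 cm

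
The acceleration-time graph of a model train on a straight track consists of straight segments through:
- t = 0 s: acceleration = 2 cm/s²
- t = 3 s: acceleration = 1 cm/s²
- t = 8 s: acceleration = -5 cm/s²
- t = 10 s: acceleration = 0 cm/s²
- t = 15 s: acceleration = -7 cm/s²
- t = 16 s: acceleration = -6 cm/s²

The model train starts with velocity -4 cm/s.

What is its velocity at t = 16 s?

Δv equals the area under the a-t graph; then v = v₀ + Δv.
0–3 s: ½(2 + 1)(3) = 4.5 cm/s
3–8 s: ½(1 + -5)(5) = -10 cm/s
8–10 s: ½(-5 + 0)(2) = -5 cm/s
10–15 s: ½(0 + -7)(5) = -17.5 cm/s
15–16 s: ½(-7 + -6)(1) = -6.5 cm/s
Δv = -34.5 cm/s, so v(16) = -4 + (-34.5) = -38.5 cm/s.

-38.5 cm/s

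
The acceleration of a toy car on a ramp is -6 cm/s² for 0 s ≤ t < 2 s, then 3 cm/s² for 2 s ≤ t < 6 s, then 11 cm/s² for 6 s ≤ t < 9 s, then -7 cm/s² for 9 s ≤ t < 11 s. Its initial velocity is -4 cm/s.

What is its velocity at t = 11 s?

15 cm/s

Δv equals the area under the a-t graph; then v = v₀ + Δv.
0–2 s: -6 × 2 = -12 cm/s
2–6 s: 3 × 4 = 12 cm/s
6–9 s: 11 × 3 = 33 cm/s
9–11 s: -7 × 2 = -14 cm/s
Δv = 19 cm/s, so v(11) = -4 + (19) = 15 cm/s.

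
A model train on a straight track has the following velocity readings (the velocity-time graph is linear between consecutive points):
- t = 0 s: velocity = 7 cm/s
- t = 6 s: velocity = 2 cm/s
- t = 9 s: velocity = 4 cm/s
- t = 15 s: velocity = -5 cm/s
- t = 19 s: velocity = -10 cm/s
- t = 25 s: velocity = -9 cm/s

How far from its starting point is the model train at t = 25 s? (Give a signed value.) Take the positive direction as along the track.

Net displacement equals the area under the velocity-time graph (areas below the axis count negative).
0–6 s: ½(7 + 2)(6) = 27 cm
6–9 s: ½(2 + 4)(3) = 9 cm
9–15 s: ½(4 + -5)(6) = -3 cm
15–19 s: ½(-5 + -10)(4) = -30 cm
19–25 s: ½(-10 + -9)(6) = -57 cm
Net displacement = -54 cm

-54 cm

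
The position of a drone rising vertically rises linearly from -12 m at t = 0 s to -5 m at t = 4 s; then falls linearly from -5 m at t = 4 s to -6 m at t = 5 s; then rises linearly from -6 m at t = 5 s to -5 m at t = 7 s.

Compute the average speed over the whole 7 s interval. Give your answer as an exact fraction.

9/7 m/s

Average speed = (total path length)/(elapsed time); on a piecewise-linear x-t graph the path length is Σ|Δx|.
0–4 s: |Δx| = |-5 − -12| = 7 m
4–5 s: |Δx| = |-6 − -5| = 1 m
5–7 s: |Δx| = |-5 − -6| = 1 m
Total path = 9 m; average speed = 9/7 = 9/7 m/s.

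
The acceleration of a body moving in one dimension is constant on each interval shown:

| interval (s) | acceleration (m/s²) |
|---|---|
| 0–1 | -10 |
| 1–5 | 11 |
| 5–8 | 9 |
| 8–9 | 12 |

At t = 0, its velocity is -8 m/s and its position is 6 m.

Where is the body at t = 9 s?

On each constant-a segment, Δv = aΔt and Δx = v₀Δt + ½aΔt²; chain segment to segment.
0–1 s: v starts -8 m/s; Δx = -8·1 + ½·-10·1² = -13 m; v ends -18 m/s.
1–5 s: v starts -18 m/s; Δx = -18·4 + ½·11·4² = 16 m; v ends 26 m/s.
5–8 s: v starts 26 m/s; Δx = 26·3 + ½·9·3² = 118.5 m; v ends 53 m/s.
8–9 s: v starts 53 m/s; Δx = 53·1 + ½·12·1² = 59 m; v ends 65 m/s.
x(9) = 6 + Σ Δx = 186.5 m.

186.5 m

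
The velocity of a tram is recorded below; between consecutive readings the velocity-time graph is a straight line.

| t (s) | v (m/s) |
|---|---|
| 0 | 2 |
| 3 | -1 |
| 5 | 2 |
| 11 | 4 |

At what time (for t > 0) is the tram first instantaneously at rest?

v changes sign on 0–3 s (from 2 to -1); the graph is linear there, so v = 0 at t = 0 + (-2)·(3 − 0)/(-1 − 2) = 2 s.

t = 2 s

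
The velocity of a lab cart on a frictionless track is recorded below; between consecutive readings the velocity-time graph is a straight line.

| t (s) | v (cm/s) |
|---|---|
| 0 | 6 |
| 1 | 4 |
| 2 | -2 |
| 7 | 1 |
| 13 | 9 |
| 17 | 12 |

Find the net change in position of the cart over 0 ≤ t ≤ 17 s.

Net displacement equals the area under the velocity-time graph (areas below the axis count negative).
0–1 s: ½(6 + 4)(1) = 5 cm
1–2 s: ½(4 + -2)(1) = 1 cm
2–7 s: ½(-2 + 1)(5) = -2.5 cm
7–13 s: ½(1 + 9)(6) = 30 cm
13–17 s: ½(9 + 12)(4) = 42 cm
Net displacement = 75.5 cm

75.5 cm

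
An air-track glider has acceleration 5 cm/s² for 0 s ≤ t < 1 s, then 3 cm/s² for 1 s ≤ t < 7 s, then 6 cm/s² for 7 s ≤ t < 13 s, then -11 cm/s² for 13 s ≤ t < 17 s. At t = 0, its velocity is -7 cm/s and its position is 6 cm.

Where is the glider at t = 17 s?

On each constant-a segment, Δv = aΔt and Δx = v₀Δt + ½aΔt²; chain segment to segment.
0–1 s: v starts -7 cm/s; Δx = -7·1 + ½·5·1² = -4.5 cm; v ends -2 cm/s.
1–7 s: v starts -2 cm/s; Δx = -2·6 + ½·3·6² = 42 cm; v ends 16 cm/s.
7–13 s: v starts 16 cm/s; Δx = 16·6 + ½·6·6² = 204 cm; v ends 52 cm/s.
13–17 s: v starts 52 cm/s; Δx = 52·4 + ½·-11·4² = 120 cm; v ends 8 cm/s.
x(17) = 6 + Σ Δx = 367.5 cm.

367.5 cm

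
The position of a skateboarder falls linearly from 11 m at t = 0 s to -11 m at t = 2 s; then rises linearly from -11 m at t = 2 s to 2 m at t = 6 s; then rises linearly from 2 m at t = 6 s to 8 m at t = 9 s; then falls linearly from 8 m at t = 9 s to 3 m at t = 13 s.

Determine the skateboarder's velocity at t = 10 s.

-1.25 m/s

Velocity is the slope of the x-t graph on 9–13 s: (3 − 8)/(13 − 9) = -1.25 m/s.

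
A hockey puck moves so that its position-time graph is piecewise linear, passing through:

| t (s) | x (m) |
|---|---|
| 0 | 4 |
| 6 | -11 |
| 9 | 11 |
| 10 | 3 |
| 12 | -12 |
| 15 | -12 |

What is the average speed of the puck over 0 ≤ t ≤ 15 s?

4 m/s

Average speed = (total path length)/(elapsed time); on a piecewise-linear x-t graph the path length is Σ|Δx|.
0–6 s: |Δx| = |-11 − 4| = 15 m
6–9 s: |Δx| = |11 − -11| = 22 m
9–10 s: |Δx| = |3 − 11| = 8 m
10–12 s: |Δx| = |-12 − 3| = 15 m
12–15 s: |Δx| = |-12 − -12| = 0 m
Total path = 60 m; average speed = 60/15 = 4 m/s.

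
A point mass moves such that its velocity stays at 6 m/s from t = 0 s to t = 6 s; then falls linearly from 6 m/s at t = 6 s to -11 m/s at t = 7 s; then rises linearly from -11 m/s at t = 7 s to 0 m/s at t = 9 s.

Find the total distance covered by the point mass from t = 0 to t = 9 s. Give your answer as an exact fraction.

Total distance travelled is ∫|v| dt — sum the magnitudes of each area piece.
0–6 s: |6| × 6 = 36 m
6–7 s: v = 0 at t = 108/17 s; triangle areas 18/17 + 121/34 = 157/34 m
7–9 s: |½(-11 + 0)(2)| = 11 m
Total distance = 1755/34 m

1755/34 m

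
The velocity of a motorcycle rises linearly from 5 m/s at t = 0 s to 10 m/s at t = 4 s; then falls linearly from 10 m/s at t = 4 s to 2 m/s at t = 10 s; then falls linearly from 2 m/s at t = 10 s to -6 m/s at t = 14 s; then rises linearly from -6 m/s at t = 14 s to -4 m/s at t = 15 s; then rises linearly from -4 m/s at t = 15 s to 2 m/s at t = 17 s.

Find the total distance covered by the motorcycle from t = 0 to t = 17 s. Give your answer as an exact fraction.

253/3 m

Total distance travelled is ∫|v| dt — sum the magnitudes of each area piece.
0–4 s: |½(5 + 10)(4)| = 30 m
4–10 s: |½(10 + 2)(6)| = 36 m
10–14 s: v = 0 at t = 11 s; triangle areas 1 + 9 = 10 m
14–15 s: |½(-6 + -4)(1)| = 5 m
15–17 s: v = 0 at t = 49/3 s; triangle areas 8/3 + 2/3 = 10/3 m
Total distance = 253/3 m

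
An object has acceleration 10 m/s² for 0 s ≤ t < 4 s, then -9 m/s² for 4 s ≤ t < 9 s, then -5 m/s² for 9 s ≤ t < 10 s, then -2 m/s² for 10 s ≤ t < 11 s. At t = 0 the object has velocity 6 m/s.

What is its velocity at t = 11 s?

-6 m/s

Δv equals the area under the a-t graph; then v = v₀ + Δv.
0–4 s: 10 × 4 = 40 m/s
4–9 s: -9 × 5 = -45 m/s
9–10 s: -5 × 1 = -5 m/s
10–11 s: -2 × 1 = -2 m/s
Δv = -12 m/s, so v(11) = 6 + (-12) = -6 m/s.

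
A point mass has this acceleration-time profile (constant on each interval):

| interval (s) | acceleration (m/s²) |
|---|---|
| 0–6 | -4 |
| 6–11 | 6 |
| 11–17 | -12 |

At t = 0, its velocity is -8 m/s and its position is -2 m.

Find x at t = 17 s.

On each constant-a segment, Δv = aΔt and Δx = v₀Δt + ½aΔt²; chain segment to segment.
0–6 s: v starts -8 m/s; Δx = -8·6 + ½·-4·6² = -120 m; v ends -32 m/s.
6–11 s: v starts -32 m/s; Δx = -32·5 + ½·6·5² = -85 m; v ends -2 m/s.
11–17 s: v starts -2 m/s; Δx = -2·6 + ½·-12·6² = -228 m; v ends -74 m/s.
x(17) = -2 + Σ Δx = -435 m.

-435 m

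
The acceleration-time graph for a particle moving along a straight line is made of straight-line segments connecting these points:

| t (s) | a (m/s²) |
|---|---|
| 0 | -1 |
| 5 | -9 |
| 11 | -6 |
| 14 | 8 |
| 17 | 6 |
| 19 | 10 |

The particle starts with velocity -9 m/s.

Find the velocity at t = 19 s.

Δv equals the area under the a-t graph; then v = v₀ + Δv.
0–5 s: ½(-1 + -9)(5) = -25 m/s
5–11 s: ½(-9 + -6)(6) = -45 m/s
11–14 s: ½(-6 + 8)(3) = 3 m/s
14–17 s: ½(8 + 6)(3) = 21 m/s
17–19 s: ½(6 + 10)(2) = 16 m/s
Δv = -30 m/s, so v(19) = -9 + (-30) = -39 m/s.

-39 m/s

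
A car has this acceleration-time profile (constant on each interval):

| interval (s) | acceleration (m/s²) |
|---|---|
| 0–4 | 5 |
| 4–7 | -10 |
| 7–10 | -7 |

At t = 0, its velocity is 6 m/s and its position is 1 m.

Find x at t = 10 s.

On each constant-a segment, Δv = aΔt and Δx = v₀Δt + ½aΔt²; chain segment to segment.
0–4 s: v starts 6 m/s; Δx = 6·4 + ½·5·4² = 64 m; v ends 26 m/s.
4–7 s: v starts 26 m/s; Δx = 26·3 + ½·-10·3² = 33 m; v ends -4 m/s.
7–10 s: v starts -4 m/s; Δx = -4·3 + ½·-7·3² = -43.5 m; v ends -25 m/s.
x(10) = 1 + Σ Δx = 54.5 m.

54.5 m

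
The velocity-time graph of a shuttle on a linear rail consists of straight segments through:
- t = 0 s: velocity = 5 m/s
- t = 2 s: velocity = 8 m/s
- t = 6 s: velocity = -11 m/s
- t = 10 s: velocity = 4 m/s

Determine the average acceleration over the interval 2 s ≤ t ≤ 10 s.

-0.5 m/s²

Average acceleration = Δv/Δt = (4 − 8)/(10 − 2) = -0.5 m/s².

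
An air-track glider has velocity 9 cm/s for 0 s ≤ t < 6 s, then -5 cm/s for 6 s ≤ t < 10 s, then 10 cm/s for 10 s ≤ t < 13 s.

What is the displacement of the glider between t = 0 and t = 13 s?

Displacement is the signed area under the v-t curve.
0–6 s: 9 × 6 = 54 cm
6–10 s: -5 × 4 = -20 cm
10–13 s: 10 × 3 = 30 cm
Net displacement = 64 cm

64 cm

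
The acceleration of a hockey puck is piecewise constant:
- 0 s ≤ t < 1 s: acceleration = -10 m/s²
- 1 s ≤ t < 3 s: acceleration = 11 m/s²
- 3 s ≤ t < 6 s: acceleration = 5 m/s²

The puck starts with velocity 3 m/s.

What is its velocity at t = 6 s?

30 m/s

Δv equals the area under the a-t graph; then v = v₀ + Δv.
0–1 s: -10 × 1 = -10 m/s
1–3 s: 11 × 2 = 22 m/s
3–6 s: 5 × 3 = 15 m/s
Δv = 27 m/s, so v(6) = 3 + (27) = 30 m/s.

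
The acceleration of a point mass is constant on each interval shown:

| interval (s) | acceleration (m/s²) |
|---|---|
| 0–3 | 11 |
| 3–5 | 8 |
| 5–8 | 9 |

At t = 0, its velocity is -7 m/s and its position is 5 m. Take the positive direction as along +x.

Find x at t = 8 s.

On each constant-a segment, Δv = aΔt and Δx = v₀Δt + ½aΔt²; chain segment to segment.
0–3 s: v starts -7 m/s; Δx = -7·3 + ½·11·3² = 28.5 m; v ends 26 m/s.
3–5 s: v starts 26 m/s; Δx = 26·2 + ½·8·2² = 68 m; v ends 42 m/s.
5–8 s: v starts 42 m/s; Δx = 42·3 + ½·9·3² = 166.5 m; v ends 69 m/s.
x(8) = 5 + Σ Δx = 268 m.

268 m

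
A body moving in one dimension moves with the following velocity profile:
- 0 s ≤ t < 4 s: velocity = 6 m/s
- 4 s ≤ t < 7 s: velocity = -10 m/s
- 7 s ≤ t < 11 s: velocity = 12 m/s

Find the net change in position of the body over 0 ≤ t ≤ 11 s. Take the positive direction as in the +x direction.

Displacement is the signed area under the v-t curve.
0–4 s: 6 × 4 = 24 m
4–7 s: -10 × 3 = -30 m
7–11 s: 12 × 4 = 48 m
Net displacement = 42 m

42 m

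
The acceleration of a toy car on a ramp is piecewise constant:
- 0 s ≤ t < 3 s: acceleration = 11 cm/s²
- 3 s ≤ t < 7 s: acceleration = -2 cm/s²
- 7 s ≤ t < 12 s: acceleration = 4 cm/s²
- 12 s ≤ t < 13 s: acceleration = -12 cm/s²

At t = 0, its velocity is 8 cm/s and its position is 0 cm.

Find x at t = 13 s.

On each constant-a segment, Δv = aΔt and Δx = v₀Δt + ½aΔt²; chain segment to segment.
0–3 s: v starts 8 cm/s; Δx = 8·3 + ½·11·3² = 73.5 cm; v ends 41 cm/s.
3–7 s: v starts 41 cm/s; Δx = 41·4 + ½·-2·4² = 148 cm; v ends 33 cm/s.
7–12 s: v starts 33 cm/s; Δx = 33·5 + ½·4·5² = 215 cm; v ends 53 cm/s.
12–13 s: v starts 53 cm/s; Δx = 53·1 + ½·-12·1² = 47 cm; v ends 41 cm/s.
x(13) = 0 + Σ Δx = 483.5 cm.

483.5 cm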